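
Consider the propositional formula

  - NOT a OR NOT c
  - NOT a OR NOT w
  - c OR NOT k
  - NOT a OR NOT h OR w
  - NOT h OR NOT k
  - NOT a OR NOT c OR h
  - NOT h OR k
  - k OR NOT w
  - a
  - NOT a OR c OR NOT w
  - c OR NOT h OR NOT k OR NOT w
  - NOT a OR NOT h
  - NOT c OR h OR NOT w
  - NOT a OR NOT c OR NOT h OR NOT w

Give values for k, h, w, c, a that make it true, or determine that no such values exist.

k=F, h=F, w=F, c=F, a=T

Unit clause (a) forces a = True.
In (NOT a OR NOT h) only NOT h is left, so h = False.
In (NOT a OR NOT c) only NOT c is left, so c = False.
In (NOT a OR NOT w) only NOT w is left, so w = False.
In (c OR NOT k) only NOT k is left, so k = False.
All clauses satisfied.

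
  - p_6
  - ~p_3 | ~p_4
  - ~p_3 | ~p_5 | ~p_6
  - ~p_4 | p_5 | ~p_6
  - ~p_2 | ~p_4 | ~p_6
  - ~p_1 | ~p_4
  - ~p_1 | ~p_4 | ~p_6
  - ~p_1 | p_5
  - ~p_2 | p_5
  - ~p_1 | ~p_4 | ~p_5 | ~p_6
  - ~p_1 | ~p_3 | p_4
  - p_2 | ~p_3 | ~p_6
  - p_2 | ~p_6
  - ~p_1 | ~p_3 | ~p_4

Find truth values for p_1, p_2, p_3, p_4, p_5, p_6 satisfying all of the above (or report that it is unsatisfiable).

p_1 = False; p_2 = True; p_3 = False; p_4 = False; p_5 = True; p_6 = True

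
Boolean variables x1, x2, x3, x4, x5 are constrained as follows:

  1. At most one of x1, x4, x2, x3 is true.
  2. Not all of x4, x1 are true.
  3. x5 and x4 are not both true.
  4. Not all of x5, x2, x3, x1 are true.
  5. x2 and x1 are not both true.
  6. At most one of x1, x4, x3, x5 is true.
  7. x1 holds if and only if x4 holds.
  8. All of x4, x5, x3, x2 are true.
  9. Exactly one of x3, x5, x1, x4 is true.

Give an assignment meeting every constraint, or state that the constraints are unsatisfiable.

Unsatisfiable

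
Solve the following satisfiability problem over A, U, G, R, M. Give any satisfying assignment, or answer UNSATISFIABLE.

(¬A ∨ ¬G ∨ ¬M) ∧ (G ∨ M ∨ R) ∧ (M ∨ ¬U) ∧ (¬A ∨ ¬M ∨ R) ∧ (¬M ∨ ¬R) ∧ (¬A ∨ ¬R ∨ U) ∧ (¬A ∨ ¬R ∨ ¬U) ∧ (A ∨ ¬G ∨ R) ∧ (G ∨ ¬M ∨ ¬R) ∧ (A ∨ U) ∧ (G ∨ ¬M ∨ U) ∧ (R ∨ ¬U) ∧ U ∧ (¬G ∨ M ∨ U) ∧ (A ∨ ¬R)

No satisfying assignment exists.

Case U = True:
  (M ∨ ¬U) forces M = True.
  (¬M ∨ ¬R) forces R = False.
  Clause (R ∨ ¬U) is falsified — contradiction.
Case U = False:
  Clause (U) is falsified — contradiction.
Both cases fail, so the formula is unsatisfiable.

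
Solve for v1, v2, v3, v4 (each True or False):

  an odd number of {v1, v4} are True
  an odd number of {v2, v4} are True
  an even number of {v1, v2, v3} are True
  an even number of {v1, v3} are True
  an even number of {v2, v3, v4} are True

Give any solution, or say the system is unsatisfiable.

Adding constraints 1, 3, 5 mod 2: every variable appears an even number of times on the left, so the left side is 0.
But the right sides sum to 1 (mod 2). 0 ≠ 1 — the system is inconsistent.

Unsatisfiable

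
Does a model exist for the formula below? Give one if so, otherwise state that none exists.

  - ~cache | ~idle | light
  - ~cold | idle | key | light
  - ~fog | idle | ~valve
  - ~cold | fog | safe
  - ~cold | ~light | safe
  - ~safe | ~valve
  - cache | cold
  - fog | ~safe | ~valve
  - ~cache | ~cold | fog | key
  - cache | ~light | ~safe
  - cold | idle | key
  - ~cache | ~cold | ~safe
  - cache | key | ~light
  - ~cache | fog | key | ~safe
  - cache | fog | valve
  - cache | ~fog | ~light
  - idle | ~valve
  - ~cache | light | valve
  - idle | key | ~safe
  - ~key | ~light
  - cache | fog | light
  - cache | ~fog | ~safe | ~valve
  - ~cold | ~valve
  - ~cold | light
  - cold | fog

cache = True, key = False, safe = False, valve = True, idle = True, light = True, fog = True, cold = False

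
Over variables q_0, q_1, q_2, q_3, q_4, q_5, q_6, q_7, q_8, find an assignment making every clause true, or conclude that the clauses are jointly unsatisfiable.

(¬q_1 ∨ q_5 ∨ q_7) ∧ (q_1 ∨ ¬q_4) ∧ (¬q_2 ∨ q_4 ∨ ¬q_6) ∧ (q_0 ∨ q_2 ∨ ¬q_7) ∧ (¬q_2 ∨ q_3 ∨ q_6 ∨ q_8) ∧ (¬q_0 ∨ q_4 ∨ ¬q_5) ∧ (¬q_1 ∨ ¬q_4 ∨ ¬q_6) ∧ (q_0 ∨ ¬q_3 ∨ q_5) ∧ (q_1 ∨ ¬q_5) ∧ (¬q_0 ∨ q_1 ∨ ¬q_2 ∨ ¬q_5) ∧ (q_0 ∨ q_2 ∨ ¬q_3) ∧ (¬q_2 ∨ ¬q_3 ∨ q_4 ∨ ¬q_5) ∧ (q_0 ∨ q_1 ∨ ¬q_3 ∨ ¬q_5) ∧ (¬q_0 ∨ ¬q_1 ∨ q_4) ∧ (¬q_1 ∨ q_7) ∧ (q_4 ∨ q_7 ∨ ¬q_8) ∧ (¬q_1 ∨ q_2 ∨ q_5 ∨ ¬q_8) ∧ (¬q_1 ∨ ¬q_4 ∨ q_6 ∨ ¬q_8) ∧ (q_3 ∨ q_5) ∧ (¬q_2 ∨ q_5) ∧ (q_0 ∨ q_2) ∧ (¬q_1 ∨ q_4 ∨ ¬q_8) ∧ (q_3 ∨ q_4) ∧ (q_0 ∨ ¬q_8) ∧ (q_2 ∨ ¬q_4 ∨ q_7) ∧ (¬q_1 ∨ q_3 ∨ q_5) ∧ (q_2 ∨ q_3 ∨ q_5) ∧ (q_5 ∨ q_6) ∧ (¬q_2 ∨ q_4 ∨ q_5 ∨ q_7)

q_0 = False; q_1 = True; q_2 = True; q_3 = True; q_4 = True; q_5 = True; q_6 = False; q_7 = True; q_8 = False

Set q_0 = False.
  then (q_0 ∨ q_2) forces q_2 = True.
  then (q_0 ∨ ¬q_8) forces q_8 = False.
  then (¬q_2 ∨ q_5) forces q_5 = True.
  then (q_1 ∨ ¬q_5) forces q_1 = True.
  then (¬q_1 ∨ q_7) forces q_7 = True.
Try q_3 = False:
  (¬q_2 ∨ q_3 ∨ q_6 ∨ q_8) forces q_6 = True.
  (¬q_2 ∨ q_4 ∨ ¬q_6) forces q_4 = True.
  clause (¬q_1 ∨ ¬q_4 ∨ ¬q_6) is falsified — backtrack.
So q_3 = True.
  then (¬q_2 ∨ ¬q_3 ∨ q_4 ∨ ¬q_5) forces q_4 = True.
  then (¬q_1 ∨ ¬q_4 ∨ ¬q_6) forces q_6 = False.
All clauses satisfied.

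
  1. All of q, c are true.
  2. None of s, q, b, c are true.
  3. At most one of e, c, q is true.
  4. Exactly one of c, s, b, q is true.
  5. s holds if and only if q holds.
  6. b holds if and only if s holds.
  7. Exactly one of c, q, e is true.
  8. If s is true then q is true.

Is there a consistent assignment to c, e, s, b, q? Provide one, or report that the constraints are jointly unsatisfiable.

Unsatisfiable — no assignment works.

Case c = True:
  Constraint (2) is violated (c=T) — contradiction.
Case c = False:
  Constraint (1) is violated (c=F) — contradiction.
Both cases fail — unsatisfiable.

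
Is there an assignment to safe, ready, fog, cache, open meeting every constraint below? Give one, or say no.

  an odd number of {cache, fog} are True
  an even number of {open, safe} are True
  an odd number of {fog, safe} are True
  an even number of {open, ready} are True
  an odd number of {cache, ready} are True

Unsatisfiable

Adding constraints 1, 2, 3, 4, 5 mod 2: every variable appears an even number of times on the left, so the left side is 0.
But the right sides sum to 1 (mod 2). 0 ≠ 1 — the system is inconsistent.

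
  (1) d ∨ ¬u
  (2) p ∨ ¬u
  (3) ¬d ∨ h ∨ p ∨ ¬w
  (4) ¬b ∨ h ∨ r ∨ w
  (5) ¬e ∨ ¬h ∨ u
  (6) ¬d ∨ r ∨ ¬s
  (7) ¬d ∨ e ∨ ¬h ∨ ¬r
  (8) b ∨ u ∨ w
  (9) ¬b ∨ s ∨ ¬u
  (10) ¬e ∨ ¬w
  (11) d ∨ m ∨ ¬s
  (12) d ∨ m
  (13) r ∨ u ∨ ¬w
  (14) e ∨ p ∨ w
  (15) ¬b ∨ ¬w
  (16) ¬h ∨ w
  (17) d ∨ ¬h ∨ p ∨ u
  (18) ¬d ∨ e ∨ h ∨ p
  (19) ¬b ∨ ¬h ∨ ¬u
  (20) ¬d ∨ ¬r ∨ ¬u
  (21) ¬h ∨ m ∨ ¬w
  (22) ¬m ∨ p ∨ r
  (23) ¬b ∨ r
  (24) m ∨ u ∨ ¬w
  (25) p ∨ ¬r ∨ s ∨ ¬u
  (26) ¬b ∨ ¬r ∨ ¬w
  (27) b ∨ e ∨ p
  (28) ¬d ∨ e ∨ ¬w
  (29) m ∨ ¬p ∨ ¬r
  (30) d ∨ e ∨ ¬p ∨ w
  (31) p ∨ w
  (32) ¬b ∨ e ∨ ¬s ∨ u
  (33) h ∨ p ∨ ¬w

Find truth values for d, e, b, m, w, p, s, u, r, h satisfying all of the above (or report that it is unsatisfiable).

Set d = True.
Set e = True.
  then (¬e ∨ ¬w) forces w = False.
  then (¬h ∨ w) forces h = False.
  then (p ∨ w) forces p = True.
Set b = False.
  then (b ∨ u ∨ w) forces u = True.
  then (¬d ∨ ¬r ∨ ¬u) forces r = False.
  then (¬d ∨ r ∨ ¬s) forces s = False.
Set m = True.
All clauses satisfied.

d: True, e: True, b: False, m: True, w: False, p: True, s: False, u: True, r: False, h: False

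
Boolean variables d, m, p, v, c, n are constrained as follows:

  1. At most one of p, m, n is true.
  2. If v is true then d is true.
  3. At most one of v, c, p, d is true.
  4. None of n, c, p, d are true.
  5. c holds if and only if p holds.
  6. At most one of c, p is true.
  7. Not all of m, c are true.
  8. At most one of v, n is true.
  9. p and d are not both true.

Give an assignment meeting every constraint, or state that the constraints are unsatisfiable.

d: False, m: True, p: False, v: False, c: False, n: False

  (1) {p, m, n}: 1 true — at most one ✓
  (2) v=F ⇒ d: vacuous ✓
  (3) {v, c, p, d}: 0 true — at most one ✓
  (4) {n, c, p, d}: 0 true — none ✓
  (5) c=F, p=F — same ✓
  (6) {c, p}: 0 true — at most one ✓
  (7) {m, c}: 1/2 true — not all ✓
  (8) {v, n}: 0 true — at most one ✓
  (9) p=F, d=F — not both ✓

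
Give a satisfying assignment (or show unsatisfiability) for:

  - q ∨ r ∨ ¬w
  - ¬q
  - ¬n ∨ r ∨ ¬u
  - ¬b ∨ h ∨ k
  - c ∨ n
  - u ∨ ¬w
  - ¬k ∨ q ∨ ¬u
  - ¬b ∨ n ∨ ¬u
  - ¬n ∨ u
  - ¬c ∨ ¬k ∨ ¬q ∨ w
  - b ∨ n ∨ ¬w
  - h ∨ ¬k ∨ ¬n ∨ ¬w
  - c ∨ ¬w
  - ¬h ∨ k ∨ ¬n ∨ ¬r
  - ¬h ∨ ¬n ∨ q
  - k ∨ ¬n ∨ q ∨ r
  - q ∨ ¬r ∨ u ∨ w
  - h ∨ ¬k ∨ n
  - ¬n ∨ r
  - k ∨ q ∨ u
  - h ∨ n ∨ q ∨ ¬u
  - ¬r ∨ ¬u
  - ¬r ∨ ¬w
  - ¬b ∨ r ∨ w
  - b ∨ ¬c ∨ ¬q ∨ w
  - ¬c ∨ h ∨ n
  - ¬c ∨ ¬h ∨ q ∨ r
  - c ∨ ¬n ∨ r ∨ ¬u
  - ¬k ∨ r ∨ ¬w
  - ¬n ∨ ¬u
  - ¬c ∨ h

Unsatisfiable

Case n = True:
  (¬q) forces q = False.
  (¬n ∨ u) forces u = True.
  Clause (¬n ∨ ¬u) is falsified — contradiction.
Case n = False:
  (¬q) forces q = False.
  (c ∨ n) forces c = True.
  (¬c ∨ h ∨ n) forces h = True.
  (¬c ∨ ¬h ∨ q ∨ r) forces r = True.
  (¬r ∨ ¬u) forces u = False.
  (u ∨ ¬w) forces w = False.
  Clause (q ∨ ¬r ∨ u ∨ w) is falsified — contradiction.
Both cases fail, so the formula is unsatisfiable.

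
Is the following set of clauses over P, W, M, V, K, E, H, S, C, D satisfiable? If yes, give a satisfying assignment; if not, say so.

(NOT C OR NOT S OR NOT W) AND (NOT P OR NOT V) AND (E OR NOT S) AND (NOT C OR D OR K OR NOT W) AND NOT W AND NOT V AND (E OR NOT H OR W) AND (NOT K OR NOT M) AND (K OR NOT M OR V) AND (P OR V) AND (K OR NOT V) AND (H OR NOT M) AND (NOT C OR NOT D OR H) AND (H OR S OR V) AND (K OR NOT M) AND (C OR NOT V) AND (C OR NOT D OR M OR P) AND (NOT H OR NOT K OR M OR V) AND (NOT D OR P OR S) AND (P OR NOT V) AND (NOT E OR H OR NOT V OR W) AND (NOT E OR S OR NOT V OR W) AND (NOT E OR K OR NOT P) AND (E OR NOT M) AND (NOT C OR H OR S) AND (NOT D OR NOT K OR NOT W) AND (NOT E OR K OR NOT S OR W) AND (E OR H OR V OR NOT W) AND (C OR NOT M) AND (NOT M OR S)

P = True, W = False, M = False, V = False, K = True, E = True, H = False, S = True, C = True, D = False

Unit clause (NOT W) forces W = False.
Unit clause (NOT V) forces V = False.
In (P OR V) only P is left, so P = True.
Try M = True:
  (NOT K OR NOT M) forces K = False.
  clause (K OR NOT M OR V) is falsified — backtrack.
So M = False.
Set K = True.
  then (NOT H OR NOT K OR M OR V) forces H = False.
  then (H OR S OR V) forces S = True.
  then (E OR NOT S) forces E = True.
Set C = True.
  then (NOT C OR NOT D OR H) forces D = False.
All clauses satisfied.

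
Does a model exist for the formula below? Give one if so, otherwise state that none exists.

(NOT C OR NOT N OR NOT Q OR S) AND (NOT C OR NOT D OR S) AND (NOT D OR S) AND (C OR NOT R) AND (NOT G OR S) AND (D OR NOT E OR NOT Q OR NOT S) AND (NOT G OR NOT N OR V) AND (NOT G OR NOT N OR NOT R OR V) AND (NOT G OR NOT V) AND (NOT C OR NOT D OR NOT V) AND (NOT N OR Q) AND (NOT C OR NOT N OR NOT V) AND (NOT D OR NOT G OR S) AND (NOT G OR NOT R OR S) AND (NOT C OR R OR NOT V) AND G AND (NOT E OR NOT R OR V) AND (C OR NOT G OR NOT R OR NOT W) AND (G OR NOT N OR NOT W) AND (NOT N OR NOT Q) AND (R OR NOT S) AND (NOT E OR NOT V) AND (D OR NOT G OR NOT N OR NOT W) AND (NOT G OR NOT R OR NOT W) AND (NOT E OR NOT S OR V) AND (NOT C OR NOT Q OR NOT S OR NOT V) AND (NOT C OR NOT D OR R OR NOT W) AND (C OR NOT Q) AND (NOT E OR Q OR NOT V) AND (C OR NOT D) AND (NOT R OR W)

UNSATISFIABLE

Case G = True:
  (NOT G OR S) forces S = True.
  (NOT G OR NOT V) forces V = False.
  (NOT G OR NOT N OR V) forces N = False.
  (R OR NOT S) forces R = True.
  (C OR NOT R) forces C = True.
  (NOT E OR NOT R OR V) forces E = False.
  (NOT G OR NOT R OR NOT W) forces W = False.
  Clause (NOT R OR W) is falsified — contradiction.
Case G = False:
  Clause (G) is falsified — contradiction.
Both cases fail, so the formula is unsatisfiable.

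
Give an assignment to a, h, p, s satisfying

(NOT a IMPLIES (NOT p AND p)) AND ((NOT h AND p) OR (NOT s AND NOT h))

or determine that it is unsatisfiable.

a = True, h = False, p = True, s = False

  NOT a IMPLIES (NOT p AND p) = True
    NOT a = False
    NOT p AND p = False
      NOT p = False
  (NOT h AND p) OR (NOT s AND NOT h) = True
    NOT h AND p = True
      NOT h = True
    NOT s AND NOT h = True
      NOT s = True
      NOT h = True
Both conjuncts True, so the formula holds.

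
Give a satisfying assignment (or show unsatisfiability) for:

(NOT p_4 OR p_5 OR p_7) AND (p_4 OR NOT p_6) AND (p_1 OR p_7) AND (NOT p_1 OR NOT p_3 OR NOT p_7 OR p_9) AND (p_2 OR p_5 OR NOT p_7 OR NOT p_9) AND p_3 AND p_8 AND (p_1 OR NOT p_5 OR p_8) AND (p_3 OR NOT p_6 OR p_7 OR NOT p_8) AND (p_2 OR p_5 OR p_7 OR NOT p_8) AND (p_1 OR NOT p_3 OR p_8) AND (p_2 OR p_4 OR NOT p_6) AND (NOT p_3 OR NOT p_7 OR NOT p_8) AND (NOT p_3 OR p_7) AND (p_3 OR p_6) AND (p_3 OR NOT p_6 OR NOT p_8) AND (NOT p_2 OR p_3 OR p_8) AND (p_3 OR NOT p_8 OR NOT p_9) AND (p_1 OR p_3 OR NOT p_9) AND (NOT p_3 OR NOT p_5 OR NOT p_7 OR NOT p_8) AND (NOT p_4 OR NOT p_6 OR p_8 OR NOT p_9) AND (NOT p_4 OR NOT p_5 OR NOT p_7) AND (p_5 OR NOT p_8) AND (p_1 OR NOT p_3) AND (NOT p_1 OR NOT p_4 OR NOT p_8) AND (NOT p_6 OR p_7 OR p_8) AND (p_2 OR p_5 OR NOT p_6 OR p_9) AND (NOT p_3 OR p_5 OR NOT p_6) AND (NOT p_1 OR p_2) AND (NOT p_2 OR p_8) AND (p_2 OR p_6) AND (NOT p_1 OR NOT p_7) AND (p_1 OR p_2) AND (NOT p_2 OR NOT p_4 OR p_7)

Case p_3 = True:
  (p_8) forces p_8 = True.
  (NOT p_3 OR NOT p_7 OR NOT p_8) forces p_7 = False.
  Clause (NOT p_3 OR p_7) is falsified — contradiction.
Case p_3 = False:
  Clause (p_3) is falsified — contradiction.
Both cases fail, so the formula is unsatisfiable.

No satisfying assignment exists.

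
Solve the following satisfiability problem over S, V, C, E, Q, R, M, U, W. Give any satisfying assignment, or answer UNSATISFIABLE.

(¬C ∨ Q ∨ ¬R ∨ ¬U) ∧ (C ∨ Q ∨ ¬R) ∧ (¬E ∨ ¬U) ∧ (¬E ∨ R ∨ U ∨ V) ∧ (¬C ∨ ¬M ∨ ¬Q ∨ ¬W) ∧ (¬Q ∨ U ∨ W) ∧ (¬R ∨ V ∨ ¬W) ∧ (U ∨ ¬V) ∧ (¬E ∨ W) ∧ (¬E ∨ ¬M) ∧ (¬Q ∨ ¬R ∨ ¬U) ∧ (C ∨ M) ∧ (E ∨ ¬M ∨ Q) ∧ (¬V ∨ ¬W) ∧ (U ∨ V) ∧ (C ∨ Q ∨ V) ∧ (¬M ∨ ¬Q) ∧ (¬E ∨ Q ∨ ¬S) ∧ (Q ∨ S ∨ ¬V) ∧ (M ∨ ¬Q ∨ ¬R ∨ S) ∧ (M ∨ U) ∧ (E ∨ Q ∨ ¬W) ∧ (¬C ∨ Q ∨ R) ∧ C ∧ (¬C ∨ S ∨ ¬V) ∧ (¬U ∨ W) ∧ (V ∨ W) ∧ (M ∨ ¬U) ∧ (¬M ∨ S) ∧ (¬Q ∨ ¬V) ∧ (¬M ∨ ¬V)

Unsatisfiable — no assignment works.

Case M = True:
  (¬E ∨ ¬M) forces E = False.
  (E ∨ ¬M ∨ Q) forces Q = True.
  Clause (¬M ∨ ¬Q) is falsified — contradiction.
Case M = False:
  (C ∨ M) forces C = True.
  (M ∨ U) forces U = True.
  Clause (M ∨ ¬U) is falsified — contradiction.
Both cases fail, so the formula is unsatisfiable.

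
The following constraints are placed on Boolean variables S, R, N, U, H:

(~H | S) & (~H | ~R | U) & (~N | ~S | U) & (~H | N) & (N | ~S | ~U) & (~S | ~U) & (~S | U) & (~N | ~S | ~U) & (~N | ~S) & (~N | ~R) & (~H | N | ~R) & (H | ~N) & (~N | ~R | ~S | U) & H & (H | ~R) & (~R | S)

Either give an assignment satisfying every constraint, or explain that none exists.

Case S = True:
  (~S | ~U) forces U = False.
  Clause (~S | U) is falsified — contradiction.
Case S = False:
  (~H | S) forces H = False.
  Clause (H) is falsified — contradiction.
Both cases fail, so the formula is unsatisfiable.

Unsatisfiable — no assignment works.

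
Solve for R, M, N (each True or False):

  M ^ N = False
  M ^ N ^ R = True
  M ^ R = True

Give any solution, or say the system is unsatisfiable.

R = True, M = False, N = False

M ^ N = F ^ F = False ✓
M ^ N ^ R = F ^ F ^ T = True ✓
M ^ R = F ^ T = True ✓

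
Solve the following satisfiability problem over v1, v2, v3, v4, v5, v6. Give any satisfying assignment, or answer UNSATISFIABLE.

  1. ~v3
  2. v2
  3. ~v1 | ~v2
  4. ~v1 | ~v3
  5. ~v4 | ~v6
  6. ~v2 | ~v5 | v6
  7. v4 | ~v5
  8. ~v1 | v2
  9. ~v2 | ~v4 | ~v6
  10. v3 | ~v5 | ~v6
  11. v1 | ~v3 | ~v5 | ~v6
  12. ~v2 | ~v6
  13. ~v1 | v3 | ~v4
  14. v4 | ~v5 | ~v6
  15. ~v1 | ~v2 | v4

v1 = False, v2 = True, v3 = False, v4 = False, v5 = False, v6 = False

Unit clause (~v3) forces v3 = False.
Unit clause (v2) forces v2 = True.
In (~v1 | ~v2) only ~v1 is left, so v1 = False.
In (~v2 | ~v6) only ~v6 is left, so v6 = False.
In (~v2 | ~v5 | v6) only ~v5 is left, so v5 = False.
Set v4 = False.
All clauses satisfied.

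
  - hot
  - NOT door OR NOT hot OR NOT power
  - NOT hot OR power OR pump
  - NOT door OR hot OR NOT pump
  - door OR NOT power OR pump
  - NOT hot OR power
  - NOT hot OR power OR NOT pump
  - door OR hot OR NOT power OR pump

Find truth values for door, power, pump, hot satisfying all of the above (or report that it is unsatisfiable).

door = False, power = True, pump = True, hot = True

Unit clause (hot) forces hot = True.
In (NOT hot OR power) only power is left, so power = True.
In (NOT door OR NOT hot OR NOT power) only NOT door is left, so door = False.
In (door OR NOT power OR pump) only pump is left, so pump = True.
Check each clause:
  (hot): hot holds.
  (NOT door OR NOT hot OR NOT power): NOT door holds.
  (NOT hot OR power OR pump): power holds.
  (NOT door OR hot OR NOT pump): NOT door holds.
  (door OR NOT power OR pump): pump holds.
  (NOT hot OR power): power holds.
  (NOT hot OR power OR NOT pump): power holds.
  (door OR hot OR NOT power OR pump): hot holds.
All clauses satisfied.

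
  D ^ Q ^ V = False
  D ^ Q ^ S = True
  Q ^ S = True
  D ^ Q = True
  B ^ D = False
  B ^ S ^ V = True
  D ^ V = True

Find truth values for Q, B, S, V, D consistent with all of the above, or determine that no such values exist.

Q = True, B = False, S = False, V = True, D = False

D ^ Q ^ V = F ^ T ^ T = False ✓
D ^ Q ^ S = F ^ T ^ F = True ✓
Q ^ S = T ^ F = True ✓
D ^ Q = F ^ T = True ✓
B ^ D = F ^ F = False ✓
B ^ S ^ V = F ^ F ^ T = True ✓
D ^ V = F ^ T = True ✓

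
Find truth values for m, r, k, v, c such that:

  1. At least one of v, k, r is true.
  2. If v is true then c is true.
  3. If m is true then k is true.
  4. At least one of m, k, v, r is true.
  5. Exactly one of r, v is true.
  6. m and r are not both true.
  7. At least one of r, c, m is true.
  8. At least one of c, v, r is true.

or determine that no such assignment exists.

m: False, r: False, k: True, v: True, c: True

  (1) {v, k, r}: 2 true — at least one ✓
  (2) v=T ⇒ c: T ✓
  (3) m=F ⇒ k: vacuous ✓
  (4) {m, k, v, r}: 2 true — at least one ✓
  (5) {r, v}: 1 true — exactly one ✓
  (6) m=F, r=F — not both ✓
  (7) {r, c, m}: 1 true — at least one ✓
  (8) {c, v, r}: 2 true — at least one ✓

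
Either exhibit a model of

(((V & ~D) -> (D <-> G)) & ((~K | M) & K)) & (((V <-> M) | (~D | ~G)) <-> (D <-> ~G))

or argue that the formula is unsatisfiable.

K=T, G=T, D=F, M=T, V=F

  ((V & ~D) -> (D <-> G)) & ((~K | M) & K) = True
    (V & ~D) -> (D <-> G) = True
      V & ~D = False
        ~D = True
      D <-> G = False
    (~K | M) & K = True
      ~K | M = True
        ~K = False
  ((V <-> M) | (~D | ~G)) <-> (D <-> ~G) = True
    (V <-> M) | (~D | ~G) = True
      V <-> M = False
      ~D | ~G = True
        ~D = True
        ~G = False
    D <-> ~G = True
      ~G = False
Both conjuncts True, so the formula holds.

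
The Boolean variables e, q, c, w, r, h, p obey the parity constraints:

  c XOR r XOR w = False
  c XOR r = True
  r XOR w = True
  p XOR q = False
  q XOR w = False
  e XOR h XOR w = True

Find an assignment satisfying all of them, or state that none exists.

e = False; q = True; c = True; w = True; r = False; h = False; p = True

c XOR r XOR w = T XOR F XOR T = False ✓
c XOR r = T XOR F = True ✓
r XOR w = F XOR T = True ✓
p XOR q = T XOR T = False ✓
q XOR w = T XOR T = False ✓
e XOR h XOR w = F XOR F XOR T = True ✓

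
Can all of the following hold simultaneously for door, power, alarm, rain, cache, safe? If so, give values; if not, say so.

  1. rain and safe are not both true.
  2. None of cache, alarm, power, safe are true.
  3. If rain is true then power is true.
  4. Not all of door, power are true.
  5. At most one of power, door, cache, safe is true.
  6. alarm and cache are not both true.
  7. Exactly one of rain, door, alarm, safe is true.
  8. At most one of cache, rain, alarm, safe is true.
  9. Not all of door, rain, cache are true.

door: True, power: False, alarm: False, rain: False, cache: False, safe: False

  (1) rain=F, safe=F — not both ✓
  (2) {cache, alarm, power, safe}: 0 true — none ✓
  (3) rain=F ⇒ power: vacuous ✓
  (4) {door, power}: 1/2 true — not all ✓
  (5) {power, door, cache, safe}: 1 true — at most one ✓
  (6) alarm=F, cache=F — not both ✓
  (7) {rain, door, alarm, safe}: 1 true — exactly one ✓
  (8) {cache, rain, alarm, safe}: 0 true — at most one ✓
  (9) {door, rain, cache}: 1/3 true — not all ✓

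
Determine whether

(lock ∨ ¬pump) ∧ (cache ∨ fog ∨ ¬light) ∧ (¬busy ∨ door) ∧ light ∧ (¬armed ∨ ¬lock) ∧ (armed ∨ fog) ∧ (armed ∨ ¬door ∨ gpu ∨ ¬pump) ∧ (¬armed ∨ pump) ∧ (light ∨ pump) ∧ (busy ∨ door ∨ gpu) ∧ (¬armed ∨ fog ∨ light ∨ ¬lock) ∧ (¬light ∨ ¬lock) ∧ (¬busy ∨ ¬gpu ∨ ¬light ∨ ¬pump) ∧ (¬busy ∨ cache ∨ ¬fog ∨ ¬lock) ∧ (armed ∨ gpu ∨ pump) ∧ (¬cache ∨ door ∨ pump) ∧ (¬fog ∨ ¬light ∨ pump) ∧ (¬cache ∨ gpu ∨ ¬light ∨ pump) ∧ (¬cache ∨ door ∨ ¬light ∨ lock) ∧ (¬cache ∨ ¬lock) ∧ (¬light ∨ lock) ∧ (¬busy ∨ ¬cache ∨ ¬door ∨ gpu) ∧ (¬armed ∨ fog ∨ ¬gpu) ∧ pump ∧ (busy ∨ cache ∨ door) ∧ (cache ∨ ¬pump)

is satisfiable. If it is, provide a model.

UNSATISFIABLE

Case light = True:
  (¬light ∨ ¬lock) forces lock = False.
  Clause (¬light ∨ lock) is falsified — contradiction.
Case light = False:
  Clause (light) is falsified — contradiction.
Both cases fail, so the formula is unsatisfiable.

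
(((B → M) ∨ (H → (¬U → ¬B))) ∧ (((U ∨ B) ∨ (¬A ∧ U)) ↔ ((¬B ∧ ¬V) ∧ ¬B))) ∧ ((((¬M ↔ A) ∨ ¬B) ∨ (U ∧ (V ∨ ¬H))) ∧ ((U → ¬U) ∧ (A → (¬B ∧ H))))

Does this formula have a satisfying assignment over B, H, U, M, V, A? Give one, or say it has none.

B = False, H = True, U = False, M = True, V = True, A = True

  ((B → M) ∨ (H → (¬U → ¬B))) ∧ (((U ∨ B) ∨ (¬A ∧ U)) ↔ ((¬B ∧ ¬V) ∧ ¬B)) = True
    (B → M) ∨ (H → (¬U → ¬B)) = True
      B → M = True
      H → (¬U → ¬B) = True
        ¬U → ¬B = True
          ¬U = True
          ¬B = True
    ((U ∨ B) ∨ (¬A ∧ U)) ↔ ((¬B ∧ ¬V) ∧ ¬B) = True
      (U ∨ B) ∨ (¬A ∧ U) = False
        U ∨ B = False
        ¬A ∧ U = False
          ¬A = False
      (¬B ∧ ¬V) ∧ ¬B = False
        ¬B ∧ ¬V = False
          ¬B = True
          ¬V = False
        ¬B = True
  (((¬M ↔ A) ∨ ¬B) ∨ (U ∧ (V ∨ ¬H))) ∧ ((U → ¬U) ∧ (A → (¬B ∧ H))) = True
    ((¬M ↔ A) ∨ ¬B) ∨ (U ∧ (V ∨ ¬H)) = True
      (¬M ↔ A) ∨ ¬B = True
        ¬M ↔ A = False
          ¬M = False
        ¬B = True
      U ∧ (V ∨ ¬H) = False
        V ∨ ¬H = True
          ¬H = False
    (U → ¬U) ∧ (A → (¬B ∧ H)) = True
      U → ¬U = True
        ¬U = True
      A → (¬B ∧ H) = True
        ¬B ∧ H = True
          ¬B = True
Both conjuncts True, so the formula holds.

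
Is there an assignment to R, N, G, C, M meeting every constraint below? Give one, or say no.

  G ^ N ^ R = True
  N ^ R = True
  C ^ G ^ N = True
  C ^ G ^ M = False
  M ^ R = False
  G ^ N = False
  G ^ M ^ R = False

R: True; N: False; G: False; C: True; M: True

G ^ N ^ R = F ^ F ^ T = True ✓
N ^ R = F ^ T = True ✓
C ^ G ^ N = T ^ F ^ F = True ✓
C ^ G ^ M = T ^ F ^ T = False ✓
M ^ R = T ^ T = False ✓
G ^ N = F ^ F = False ✓
G ^ M ^ R = F ^ T ^ T = False ✓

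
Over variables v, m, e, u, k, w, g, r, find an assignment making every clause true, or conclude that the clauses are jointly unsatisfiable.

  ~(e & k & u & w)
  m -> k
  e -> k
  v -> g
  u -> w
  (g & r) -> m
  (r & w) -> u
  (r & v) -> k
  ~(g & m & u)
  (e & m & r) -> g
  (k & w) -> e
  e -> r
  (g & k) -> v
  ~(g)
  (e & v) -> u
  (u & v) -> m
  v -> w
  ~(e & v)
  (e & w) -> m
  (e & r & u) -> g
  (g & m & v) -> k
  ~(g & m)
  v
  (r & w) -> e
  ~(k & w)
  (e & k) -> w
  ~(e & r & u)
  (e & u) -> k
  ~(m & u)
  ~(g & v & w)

The formula is unsatisfiable.

Case g = True:
  Clause (~g) is falsified — contradiction.
Case g = False:
  (v) forces v = True.
  Clause (g | ~v) is falsified — contradiction.
Both cases fail, so the formula is unsatisfiable.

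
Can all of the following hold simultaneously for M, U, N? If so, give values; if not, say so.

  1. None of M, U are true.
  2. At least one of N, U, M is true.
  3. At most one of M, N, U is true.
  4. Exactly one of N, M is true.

M = False; U = False; N = True

  (1) {M, U}: 0 true — none ✓
  (2) {N, U, M}: 1 true — at least one ✓
  (3) {M, N, U}: 1 true — at most one ✓
  (4) {N, M}: 1 true — exactly one ✓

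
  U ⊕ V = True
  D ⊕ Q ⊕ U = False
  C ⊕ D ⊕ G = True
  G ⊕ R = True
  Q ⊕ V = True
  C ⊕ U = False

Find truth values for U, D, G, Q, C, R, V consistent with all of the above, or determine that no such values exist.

U = False; D = False; G = True; Q = False; C = False; R = False; V = True

U ⊕ V = F ⊕ T = True ✓
D ⊕ Q ⊕ U = F ⊕ F ⊕ F = False ✓
C ⊕ D ⊕ G = F ⊕ F ⊕ T = True ✓
G ⊕ R = T ⊕ F = True ✓
Q ⊕ V = F ⊕ T = True ✓
C ⊕ U = F ⊕ F = False ✓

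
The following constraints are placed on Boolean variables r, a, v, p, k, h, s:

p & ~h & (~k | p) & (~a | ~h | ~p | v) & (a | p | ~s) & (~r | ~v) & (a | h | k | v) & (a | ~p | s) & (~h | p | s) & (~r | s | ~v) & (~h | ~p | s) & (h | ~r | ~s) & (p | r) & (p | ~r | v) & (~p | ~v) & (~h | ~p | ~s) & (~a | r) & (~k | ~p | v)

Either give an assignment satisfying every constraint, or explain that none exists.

r=T, a=T, v=F, p=T, k=F, h=F, s=F

Unit clause (p) forces p = True.
Unit clause (~h) forces h = False.
In (~p | ~v) only ~v is left, so v = False.
In (~k | ~p | v) only ~k is left, so k = False.
In (a | h | k | v) only a is left, so a = True.
In (~a | r) only r is left, so r = True.
In (h | ~r | ~s) only ~s is left, so s = False.
All clauses satisfied.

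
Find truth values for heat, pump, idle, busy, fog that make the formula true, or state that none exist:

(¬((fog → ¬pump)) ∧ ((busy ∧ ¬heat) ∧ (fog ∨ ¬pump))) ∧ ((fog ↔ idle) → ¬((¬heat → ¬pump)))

heat = False, pump = True, idle = True, busy = True, fog = True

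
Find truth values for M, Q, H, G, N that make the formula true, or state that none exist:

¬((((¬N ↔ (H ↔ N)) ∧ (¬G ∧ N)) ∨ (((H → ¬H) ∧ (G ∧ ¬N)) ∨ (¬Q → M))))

M = False, Q = False, H = False, G = False, N = False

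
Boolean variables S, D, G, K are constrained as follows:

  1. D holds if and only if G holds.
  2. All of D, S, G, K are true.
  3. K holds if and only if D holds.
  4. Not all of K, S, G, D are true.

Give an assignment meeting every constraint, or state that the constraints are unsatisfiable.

No satisfying assignment exists.

Case S = True:
  (2) forces D = True.
  (1) with D=T forces G = True.
  (2) forces K = True.
  Constraint (4) is violated (K=T, S=T, G=T, D=T) — contradiction.
Case S = False:
  Constraint (2) is violated (S=F) — contradiction.
Both cases fail — unsatisfiable.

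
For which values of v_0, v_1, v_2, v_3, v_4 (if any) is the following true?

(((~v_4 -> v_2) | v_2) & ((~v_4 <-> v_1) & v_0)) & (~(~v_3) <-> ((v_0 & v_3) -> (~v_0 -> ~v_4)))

v_0 = True, v_1 = False, v_2 = False, v_3 = True, v_4 = True

  ((~v_4 -> v_2) | v_2) & ((~v_4 <-> v_1) & v_0) = True
    (~v_4 -> v_2) | v_2 = True
      ~v_4 -> v_2 = True
        ~v_4 = False
    (~v_4 <-> v_1) & v_0 = True
      ~v_4 <-> v_1 = True
        ~v_4 = False
  ~(~v_3) <-> ((v_0 & v_3) -> (~v_0 -> ~v_4)) = True
    ~(~v_3) = True
      ~v_3 = False
    (v_0 & v_3) -> (~v_0 -> ~v_4) = True
      v_0 & v_3 = True
      ~v_0 -> ~v_4 = True
        ~v_0 = False
        ~v_4 = False
Both conjuncts True, so the formula holds.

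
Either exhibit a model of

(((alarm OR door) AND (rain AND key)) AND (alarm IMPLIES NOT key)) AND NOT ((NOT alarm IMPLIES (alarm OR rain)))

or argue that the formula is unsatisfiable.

No satisfying assignment exists.

Case rain = True: the conjunct NOT ((NOT alarm IMPLIES (alarm OR rain))) becomes NOT ((NOT alarm IMPLIES True)) = False.
Case rain = False: the conjunct rain is False.
Both cases fail — unsatisfiable.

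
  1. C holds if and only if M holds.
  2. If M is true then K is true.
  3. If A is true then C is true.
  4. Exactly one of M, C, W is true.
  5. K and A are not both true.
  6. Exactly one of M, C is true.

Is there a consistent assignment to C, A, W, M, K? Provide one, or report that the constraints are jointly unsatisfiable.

UNSATISFIABLE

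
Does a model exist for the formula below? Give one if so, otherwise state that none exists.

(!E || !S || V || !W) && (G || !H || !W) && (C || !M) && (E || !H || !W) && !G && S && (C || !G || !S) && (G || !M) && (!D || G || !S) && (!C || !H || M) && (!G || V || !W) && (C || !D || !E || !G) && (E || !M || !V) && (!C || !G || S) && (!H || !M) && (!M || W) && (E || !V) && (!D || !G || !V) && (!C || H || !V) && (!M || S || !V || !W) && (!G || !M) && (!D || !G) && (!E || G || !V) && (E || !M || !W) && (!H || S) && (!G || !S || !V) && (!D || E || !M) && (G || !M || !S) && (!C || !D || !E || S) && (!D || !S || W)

E: False; H: False; V: False; C: True; D: False; G: False; W: True; S: True; M: False

Unit clause (!G) forces G = False.
Unit clause (S) forces S = True.
In (G || !M) only !M is left, so M = False.
In (!D || G || !S) only !D is left, so D = False.
Set E = False.
  then (E || !V) forces V = False.
Set H = False.
Set C = True.
Set W = True.
All clauses satisfied.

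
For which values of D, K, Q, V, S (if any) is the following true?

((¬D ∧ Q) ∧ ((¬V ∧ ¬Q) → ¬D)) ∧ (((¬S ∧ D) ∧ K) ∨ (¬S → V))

D = False; K = True; Q = True; V = True; S = True

  (¬D ∧ Q) ∧ ((¬V ∧ ¬Q) → ¬D) = True
    ¬D ∧ Q = True
      ¬D = True
    (¬V ∧ ¬Q) → ¬D = True
      ¬V ∧ ¬Q = False
        ¬V = False
        ¬Q = False
      ¬D = True
  ((¬S ∧ D) ∧ K) ∨ (¬S → V) = True
    (¬S ∧ D) ∧ K = False
      ¬S ∧ D = False
        ¬S = False
    ¬S → V = True
      ¬S = False
Both conjuncts True, so the formula holds.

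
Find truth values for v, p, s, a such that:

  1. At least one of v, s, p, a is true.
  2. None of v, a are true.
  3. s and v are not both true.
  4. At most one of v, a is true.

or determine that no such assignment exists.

v: False, p: True, s: False, a: False

  (1) {v, s, p, a}: 1 true — at least one ✓
  (2) {v, a}: 0 true — none ✓
  (3) s=F, v=F — not both ✓
  (4) {v, a}: 0 true — at most one ✓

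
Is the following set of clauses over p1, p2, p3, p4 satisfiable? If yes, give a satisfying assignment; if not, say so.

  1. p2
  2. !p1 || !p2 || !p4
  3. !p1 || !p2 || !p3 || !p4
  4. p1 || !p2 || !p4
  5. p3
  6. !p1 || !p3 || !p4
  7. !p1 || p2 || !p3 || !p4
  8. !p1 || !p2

p1 = False; p2 = True; p3 = True; p4 = False

Unit clause (p2) forces p2 = True.
Unit clause (p3) forces p3 = True.
In (!p1 || !p2) only !p1 is left, so p1 = False.
In (p1 || !p2 || !p4) only !p4 is left, so p4 = False.
Check each clause:
  (p2): p2 holds.
  (!p1 || !p2 || !p4): !p1 holds.
  (!p1 || !p2 || !p3 || !p4): !p1 holds.
  (p1 || !p2 || !p4): !p4 holds.
  (p3): p3 holds.
  (!p1 || !p3 || !p4): !p1 holds.
  (!p1 || p2 || !p3 || !p4): !p1 holds.
  (!p1 || !p2): !p1 holds.
All clauses satisfied.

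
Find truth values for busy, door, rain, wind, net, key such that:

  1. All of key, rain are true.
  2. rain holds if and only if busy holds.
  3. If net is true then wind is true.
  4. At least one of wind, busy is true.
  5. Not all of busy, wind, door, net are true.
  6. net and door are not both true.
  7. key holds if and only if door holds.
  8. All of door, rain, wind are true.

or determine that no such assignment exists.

busy: True; door: True; rain: True; wind: True; net: False; key: True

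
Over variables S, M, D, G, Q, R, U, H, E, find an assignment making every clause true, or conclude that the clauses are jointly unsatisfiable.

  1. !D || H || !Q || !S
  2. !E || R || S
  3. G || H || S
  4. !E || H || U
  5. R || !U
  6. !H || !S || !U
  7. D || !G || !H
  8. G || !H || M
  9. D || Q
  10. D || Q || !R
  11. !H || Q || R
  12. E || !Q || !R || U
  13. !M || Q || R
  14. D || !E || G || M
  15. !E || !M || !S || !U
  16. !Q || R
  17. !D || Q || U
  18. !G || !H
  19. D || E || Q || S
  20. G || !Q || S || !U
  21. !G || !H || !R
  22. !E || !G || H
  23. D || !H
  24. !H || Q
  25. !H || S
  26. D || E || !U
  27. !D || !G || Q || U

S = True, M = False, D = True, G = False, Q = False, R = True, U = True, H = False, E = False

Set S = True.
Set M = False.
Set D = True.
Set G = False.
  then (G || !H || M) forces H = False.
  then (!D || H || !Q || !S) forces Q = False.
  then (!D || Q || U) forces U = True.
  then (R || !U) forces R = True.
Set E = False.
All clauses satisfied.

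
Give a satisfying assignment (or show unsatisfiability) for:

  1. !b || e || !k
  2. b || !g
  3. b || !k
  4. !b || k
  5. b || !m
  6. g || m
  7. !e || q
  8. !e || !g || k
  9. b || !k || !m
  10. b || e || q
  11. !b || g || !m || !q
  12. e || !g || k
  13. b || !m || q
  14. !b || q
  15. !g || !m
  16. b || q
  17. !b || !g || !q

Case b = True:
  (!b || k) forces k = True.
  (!b || e || !k) forces e = True.
  (!e || q) forces q = True.
  (!b || !g || !q) forces g = False.
  (g || m) forces m = True.
  Clause (!b || g || !m || !q) is falsified — contradiction.
Case b = False:
  (b || !g) forces g = False.
  (b || !k) forces k = False.
  (b || !m) forces m = False.
  Clause (g || m) is falsified — contradiction.
Both cases fail, so the formula is unsatisfiable.

Unsatisfiable — no assignment works.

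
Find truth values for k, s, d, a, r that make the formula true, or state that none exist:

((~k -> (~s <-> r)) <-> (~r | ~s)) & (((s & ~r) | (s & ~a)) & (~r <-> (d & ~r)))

k: True; s: True; d: True; a: False; r: False

  (~k -> (~s <-> r)) <-> (~r | ~s) = True
    ~k -> (~s <-> r) = True
      ~k = False
      ~s <-> r = True
        ~s = False
    ~r | ~s = True
      ~r = True
      ~s = False
  ((s & ~r) | (s & ~a)) & (~r <-> (d & ~r)) = True
    (s & ~r) | (s & ~a) = True
      s & ~r = True
        ~r = True
      s & ~a = True
        ~a = True
    ~r <-> (d & ~r) = True
      ~r = True
      d & ~r = True
        ~r = True
Both conjuncts True, so the formula holds.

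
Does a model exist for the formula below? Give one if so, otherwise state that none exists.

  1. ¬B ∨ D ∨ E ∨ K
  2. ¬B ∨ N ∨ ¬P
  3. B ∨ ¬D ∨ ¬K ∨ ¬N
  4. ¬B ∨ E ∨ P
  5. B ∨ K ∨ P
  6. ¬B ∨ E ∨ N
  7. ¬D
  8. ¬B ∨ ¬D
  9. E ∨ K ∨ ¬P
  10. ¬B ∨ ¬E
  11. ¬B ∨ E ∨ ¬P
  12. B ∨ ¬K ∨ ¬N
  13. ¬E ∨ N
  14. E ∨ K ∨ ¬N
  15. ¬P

E=F; D=F; N=F; K=T; B=F; P=F

Unit clause (¬D) forces D = False.
Unit clause (¬P) forces P = False.
Try E = True:
  (¬B ∨ ¬E) forces B = False.
  (B ∨ K ∨ P) forces K = True.
  (B ∨ ¬K ∨ ¬N) forces N = False.
  clause (¬E ∨ N) is falsified — backtrack.
So E = False.
  then (¬B ∨ E ∨ P) forces B = False.
  then (B ∨ K ∨ P) forces K = True.
  then (B ∨ ¬K ∨ ¬N) forces N = False.
All clauses satisfied.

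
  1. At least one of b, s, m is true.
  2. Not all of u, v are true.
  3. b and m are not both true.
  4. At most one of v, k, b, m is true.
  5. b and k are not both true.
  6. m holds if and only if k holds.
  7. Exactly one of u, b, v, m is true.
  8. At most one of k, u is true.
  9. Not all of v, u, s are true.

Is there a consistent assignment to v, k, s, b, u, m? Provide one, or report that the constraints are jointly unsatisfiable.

v = False; k = False; s = False; b = True; u = False; m = False

  (1) {b, s, m}: 1 true — at least one ✓
  (2) {u, v}: 0/2 true — not all ✓
  (3) b=T, m=F — not both ✓
  (4) {v, k, b, m}: 1 true — at most one ✓
  (5) b=T, k=F — not both ✓
  (6) m=F, k=F — same ✓
  (7) {u, b, v, m}: 1 true — exactly one ✓
  (8) {k, u}: 0 true — at most one ✓
  (9) {v, u, s}: 0/3 true — not all ✓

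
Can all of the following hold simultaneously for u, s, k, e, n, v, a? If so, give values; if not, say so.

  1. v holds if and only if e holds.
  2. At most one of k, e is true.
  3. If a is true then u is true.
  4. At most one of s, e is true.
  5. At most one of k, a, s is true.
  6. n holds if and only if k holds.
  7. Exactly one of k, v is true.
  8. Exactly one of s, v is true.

u = True, s = False, k = False, e = True, n = False, v = True, a = True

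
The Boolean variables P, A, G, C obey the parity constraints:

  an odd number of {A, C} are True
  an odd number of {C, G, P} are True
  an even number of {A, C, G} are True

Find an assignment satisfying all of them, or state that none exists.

P=F, A=T, G=T, C=F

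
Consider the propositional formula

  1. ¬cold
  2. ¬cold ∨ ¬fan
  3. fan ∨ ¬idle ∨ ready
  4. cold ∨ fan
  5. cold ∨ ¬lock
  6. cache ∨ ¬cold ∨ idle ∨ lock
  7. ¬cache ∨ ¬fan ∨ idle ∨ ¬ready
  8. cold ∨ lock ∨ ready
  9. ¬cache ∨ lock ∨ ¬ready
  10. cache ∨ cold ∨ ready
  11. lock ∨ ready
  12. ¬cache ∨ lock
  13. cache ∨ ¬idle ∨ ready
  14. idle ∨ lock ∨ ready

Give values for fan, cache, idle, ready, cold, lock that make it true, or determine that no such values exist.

Unit clause (¬cold) forces cold = False.
In (cold ∨ fan) only fan is left, so fan = True.
In (cold ∨ ¬lock) only ¬lock is left, so lock = False.
In (cold ∨ lock ∨ ready) only ready is left, so ready = True.
In (¬cache ∨ lock ∨ ¬ready) only ¬cache is left, so cache = False.
Set idle = True.
All clauses satisfied.

fan = True, cache = False, idle = True, ready = True, cold = False, lock = False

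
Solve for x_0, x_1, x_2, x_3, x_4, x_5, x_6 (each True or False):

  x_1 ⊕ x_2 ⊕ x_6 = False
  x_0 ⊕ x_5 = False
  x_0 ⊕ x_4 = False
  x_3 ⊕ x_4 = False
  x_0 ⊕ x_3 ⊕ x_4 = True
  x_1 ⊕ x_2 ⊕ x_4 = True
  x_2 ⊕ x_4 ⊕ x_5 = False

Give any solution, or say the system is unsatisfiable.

x_0 = True; x_1 = False; x_2 = False; x_3 = True; x_4 = True; x_5 = True; x_6 = False

x_1 ⊕ x_2 ⊕ x_6 = F ⊕ F ⊕ F = False ✓
x_0 ⊕ x_5 = T ⊕ T = False ✓
x_0 ⊕ x_4 = T ⊕ T = False ✓
x_3 ⊕ x_4 = T ⊕ T = False ✓
x_0 ⊕ x_3 ⊕ x_4 = T ⊕ T ⊕ T = True ✓
x_1 ⊕ x_2 ⊕ x_4 = F ⊕ F ⊕ T = True ✓
x_2 ⊕ x_4 ⊕ x_5 = F ⊕ T ⊕ T = False ✓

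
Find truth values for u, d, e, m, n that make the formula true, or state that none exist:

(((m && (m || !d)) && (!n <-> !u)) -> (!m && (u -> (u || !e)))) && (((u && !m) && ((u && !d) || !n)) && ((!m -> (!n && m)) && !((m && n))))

Case m = True: the conjunct !m is False.
Case m = False: the conjunct !m -> (!n && m) becomes !False -> (!n && False) = False.
Both cases fail — unsatisfiable.

Unsatisfiable — no assignment works.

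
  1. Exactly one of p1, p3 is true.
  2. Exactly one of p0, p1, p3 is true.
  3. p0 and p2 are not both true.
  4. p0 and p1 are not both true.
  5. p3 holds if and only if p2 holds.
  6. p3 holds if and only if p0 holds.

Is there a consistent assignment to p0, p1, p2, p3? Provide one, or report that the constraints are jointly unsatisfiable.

p0 = False, p1 = True, p2 = False, p3 = False

  (1) {p1, p3}: 1 true — exactly one ✓
  (2) {p0, p1, p3}: 1 true — exactly one ✓
  (3) p0=F, p2=F — not both ✓
  (4) p0=F, p1=T — not both ✓
  (5) p3=F, p2=F — same ✓
  (6) p3=F, p0=F — same ✓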